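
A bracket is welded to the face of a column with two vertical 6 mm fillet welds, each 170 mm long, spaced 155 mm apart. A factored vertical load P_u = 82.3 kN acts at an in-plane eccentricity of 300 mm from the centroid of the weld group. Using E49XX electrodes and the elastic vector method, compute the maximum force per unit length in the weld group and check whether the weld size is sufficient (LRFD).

f_max ≈ 1170 N/mm; NOT adequate

E49XX → F_EXX = 490 MPa.
Total weld length L_w = 340 mm. Treat welds as unit-width lines.
Polar moment about centroid: J = 2[d³/12 + d(b/2)²] = 2[170³/12 + 170×77.5²] = 2861000 mm³.
Direct shear f_v = P/L_w = 82.3×10³ / 340 = 242.1 N/mm (vertical).
Torsion M = P·e = 82.3×10³ × 300 = 24690000 N·mm.
Critical point at (x, y) = (77.5, 85) from centroid. f_tx = M·y/J = 733.5 N/mm; f_ty = M·x/J = 668.8 N/mm.
Resultant f_max = √[f_tx² + (f_v + f_ty)²] = √[733.5² + (242.1 + 668.8)²] = 1170 N/mm.
Capacity per unit length: φr_n = 0.75 × 0.6 × 490 × (0.707 × 6) = 935.4 N/mm.
1170 > 935.4 → NOT adequate.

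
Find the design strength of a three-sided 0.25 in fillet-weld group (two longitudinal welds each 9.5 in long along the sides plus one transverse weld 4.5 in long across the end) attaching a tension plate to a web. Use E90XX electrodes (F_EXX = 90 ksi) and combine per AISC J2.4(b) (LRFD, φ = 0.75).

t_e = 0.707 × 0.25 = 0.1767 in.
R_nwl = 0.6 × 90 × 0.1767 × 19 = 181.3 kips (longitudinal, 2 welds).
R_nwt = 0.6 × 90 × 0.1767 × 4.5 = 42.95 kips (transverse, base value).
(i) R_nwl + R_nwt = 224.3 kips; (ii) 0.85 R_nwl + 1.5 R_nwt = 218.6 kips.
R_n = max = 224.3 kips [governs: (i)]; φR_n = 168.2 kips.

φR_n ≈ 168 kips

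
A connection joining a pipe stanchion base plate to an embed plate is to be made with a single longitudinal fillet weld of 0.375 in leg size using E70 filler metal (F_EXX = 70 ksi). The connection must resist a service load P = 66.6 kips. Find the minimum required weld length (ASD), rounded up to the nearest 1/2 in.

L = 12 in

Throat t_e = 0.707 × 0.375 = 0.2651 in.
r_n/Ω = (0.6 × 70 × 0.2651) / 2.0 = 5.568 kip/in.
L_req = P / (r_n/Ω) = 66.6 / 5.568 = 11.96 in total.
Round up → use L = 12 in.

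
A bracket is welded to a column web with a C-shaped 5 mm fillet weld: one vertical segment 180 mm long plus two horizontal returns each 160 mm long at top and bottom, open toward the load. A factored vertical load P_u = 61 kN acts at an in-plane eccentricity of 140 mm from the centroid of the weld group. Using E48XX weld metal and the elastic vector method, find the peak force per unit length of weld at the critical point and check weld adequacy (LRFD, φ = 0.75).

E48XX → F_EXX = 480 MPa.
Total weld length L_w = 500 mm. Treat welds as unit-width lines.
Centroid: x̄ = 2×160×80 / 500 = 51.2 mm from the vertical weld.
Polar moment about centroid: J = I_x + I_y = [180³/12 + 2×160×90²] + [180×51.2² + 2(160³/12 + 160×28.8²)] = 4498000 mm³.
Direct shear f_v = P/L_w = 61×10³ / 500 = 122 N/mm (vertical).
Torsion M = P·e = 61×10³ × 140 = 8540000 N·mm.
Critical point at (x, y) = (108.8, 90) from centroid. f_tx = M·y/J = 170.9 N/mm; f_ty = M·x/J = 206.6 N/mm.
Resultant f_max = √[f_tx² + (f_v + f_ty)²] = √[170.9² + (122 + 206.6)²] = 370.4 N/mm.
Capacity per unit length: φr_n = 0.75 × 0.6 × 480 × (0.707 × 5) = 763.6 N/mm.
370.4 ≤ 763.6 → adequate.

f_max ≈ 370 N/mm; adequate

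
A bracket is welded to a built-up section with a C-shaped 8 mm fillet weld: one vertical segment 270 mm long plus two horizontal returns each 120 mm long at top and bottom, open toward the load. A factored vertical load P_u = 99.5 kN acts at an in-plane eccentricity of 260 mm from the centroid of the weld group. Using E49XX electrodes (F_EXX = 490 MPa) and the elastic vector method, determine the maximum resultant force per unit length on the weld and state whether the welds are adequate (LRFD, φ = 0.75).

f_max ≈ 752 N/mm; adequate

Total weld length L_w = 510 mm. Treat welds as unit-width lines.
Centroid: x̄ = 2×120×60 / 510 = 28.24 mm from the vertical weld.
Polar moment about centroid: J = I_x + I_y = [270³/12 + 2×120×135²] + [270×28.24² + 2(120³/12 + 120×31.76²)] = 6760000 mm³.
Direct shear f_v = P/L_w = 99.5×10³ / 510 = 195.1 N/mm (vertical).
Torsion M = P·e = 99.5×10³ × 260 = 25870000 N·mm.
Critical point at (x, y) = (91.76, 135) from centroid. f_tx = M·y/J = 516.7 N/mm; f_ty = M·x/J = 351.2 N/mm.
Resultant f_max = √[f_tx² + (f_v + f_ty)²] = √[516.7² + (195.1 + 351.2)²] = 751.9 N/mm.
Capacity per unit length: φr_n = 0.75 × 0.6 × 490 × (0.707 × 8) = 1247 N/mm.
751.9 ≤ 1247 → adequate.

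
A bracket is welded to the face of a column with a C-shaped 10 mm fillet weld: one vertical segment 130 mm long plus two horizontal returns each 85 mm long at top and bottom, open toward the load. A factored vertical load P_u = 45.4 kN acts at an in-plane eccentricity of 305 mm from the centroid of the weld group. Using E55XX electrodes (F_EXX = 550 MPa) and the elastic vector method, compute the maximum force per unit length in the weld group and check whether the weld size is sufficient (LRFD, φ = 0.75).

f_max ≈ 1190 N/mm; adequate

Total weld length L_w = 300 mm. Treat welds as unit-width lines.
Centroid: x̄ = 2×85×42.5 / 300 = 24.08 mm from the vertical weld.
Polar moment about centroid: J = I_x + I_y = [130³/12 + 2×85×65²] + [130×24.08² + 2(85³/12 + 85×18.42²)] = 1137000 mm³.
Direct shear f_v = P/L_w = 45.4×10³ / 300 = 151.3 N/mm (vertical).
Torsion M = P·e = 45.4×10³ × 305 = 13847000 N·mm.
Critical point at (x, y) = (60.92, 65) from centroid. f_tx = M·y/J = 791.8 N/mm; f_ty = M·x/J = 742 N/mm.
Resultant f_max = √[f_tx² + (f_v + f_ty)²] = √[791.8² + (151.3 + 742)²] = 1194 N/mm.
Capacity per unit length: φr_n = 0.75 × 0.6 × 550 × (0.707 × 10) = 1750 N/mm.
1194 ≤ 1750 → adequate.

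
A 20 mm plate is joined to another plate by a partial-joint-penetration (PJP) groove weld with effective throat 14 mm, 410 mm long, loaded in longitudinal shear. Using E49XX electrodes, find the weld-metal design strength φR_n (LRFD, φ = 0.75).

φR_n ≈ 1270 kN

E49XX → F_EXX = 490 MPa.
Effective throat (given) t_e = 14 mm.
A_we = 14 × 410 = 5740 mm².
F_nw = 0.6 F_EXX = 294 MPa.
φR_n = 0.75 × 294 × 5740 × 10⁻³ = 1266 kN.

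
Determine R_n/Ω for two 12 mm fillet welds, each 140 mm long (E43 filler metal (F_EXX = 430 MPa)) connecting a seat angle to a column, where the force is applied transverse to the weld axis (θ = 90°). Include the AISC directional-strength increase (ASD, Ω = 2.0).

t_e = 0.707 × 12 = 8.484 mm; A_we = 8.484 × 280 = 2376 mm².
Directional factor: 1.0 + 0.5 sin^1.5(90°) = 1.5.
F_nw = 0.6 × 430 × 1.5 = 387 MPa.
R_n/Ω = (387 × 2376) / 2.0 × 10⁻³ = 459.7 kN.

R_n/Ω ≈ 460 kN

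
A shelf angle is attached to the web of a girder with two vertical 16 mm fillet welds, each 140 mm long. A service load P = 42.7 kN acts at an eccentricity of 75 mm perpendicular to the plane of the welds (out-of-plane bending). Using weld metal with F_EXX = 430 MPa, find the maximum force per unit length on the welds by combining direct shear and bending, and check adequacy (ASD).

L_w = 2 × 140 = 280 mm; section modulus (unit throat) S = 2 × L²/6 = 6533 mm².
Direct shear f_v = P/L_w = 42.7×10³/280 = 152.5 N/mm.
Moment M = P × e = 42.7×10³ × 75 = 3202500 N·mm; bending f_b = M/S = 490.2 N/mm.
f_max = √(f_v² + f_b²) = √(152.5² + 490.2²) = 513.4 N/mm.
r_n/Ω = (1/2.0) × 0.6 × 430 × (0.707 × 16) = 1459 N/mm → adequate.

f_max ≈ 513 N/mm; adequate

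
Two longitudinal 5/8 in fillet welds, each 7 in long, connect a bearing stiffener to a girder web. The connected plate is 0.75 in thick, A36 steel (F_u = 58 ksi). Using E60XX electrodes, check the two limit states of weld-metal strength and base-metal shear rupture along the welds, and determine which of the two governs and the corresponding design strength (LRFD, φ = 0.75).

φR_n ≈ 167 kip (weld metal governs)

E60XX → F_EXX = 60 ksi.
t_e = 0.707 × 0.625 = 0.4419 in; L = 14 in.
Weld metal: φR_n = 0.75 × 0.6 × 60 × 0.4419 × 14 = 167 kip.
Base metal (shear rupture): φR_n = 0.75 × 0.6 × 58 × 0.75 × 14 = 274 kip.
Governing: weld metal.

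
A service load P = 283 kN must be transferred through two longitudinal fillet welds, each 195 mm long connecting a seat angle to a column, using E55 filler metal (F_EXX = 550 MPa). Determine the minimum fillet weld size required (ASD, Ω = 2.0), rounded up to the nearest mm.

w = 7 mm

Total weld length L = 390 mm.
Required throat t_e = P × Ω / (0.6 F_EXX × L) = 283 × 2.0 / (0.6 × 550 × 390 × 10⁻³) = 4.398 mm.
Required leg w = t_e / 0.707 = 6.22 mm → use 7 mm.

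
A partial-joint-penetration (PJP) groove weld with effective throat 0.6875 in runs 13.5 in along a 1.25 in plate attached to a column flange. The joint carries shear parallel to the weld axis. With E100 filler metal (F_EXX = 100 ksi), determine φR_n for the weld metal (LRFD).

Effective throat (given) t_e = 0.6875 in.
A_we = 0.6875 × 13.5 = 9.281 in².
F_nw = 0.6 F_EXX = 60 ksi.
φR_n = 0.75 × 60 × 9.281 = 417.7 kip.

φR_n ≈ 418 kip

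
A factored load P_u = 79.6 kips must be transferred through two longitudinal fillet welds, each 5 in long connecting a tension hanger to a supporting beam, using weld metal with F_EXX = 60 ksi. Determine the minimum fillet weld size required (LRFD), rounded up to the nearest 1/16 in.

Total weld length L = 10 in.
Required throat t_e = P_u / (φ × 0.6 F_EXX × L) = 79.6 / (0.75 × 0.6 × 60 × 10) = 0.2948 in.
Required leg w = t_e / 0.707 = 0.417 in → use 7/16 in.

w = 7/16 in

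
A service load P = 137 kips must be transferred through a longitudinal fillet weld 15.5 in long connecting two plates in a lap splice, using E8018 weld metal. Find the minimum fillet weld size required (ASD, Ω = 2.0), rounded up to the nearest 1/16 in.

E80XX → F_EXX = 80 ksi.
Total weld length L = 15.5 in.
Required throat t_e = P × Ω / (0.6 F_EXX × L) = 137 × 2.0 / (0.6 × 80 × 15.5) = 0.3683 in.
Required leg w = t_e / 0.707 = 0.5209 in → use 9/16 in.

w = 9/16 in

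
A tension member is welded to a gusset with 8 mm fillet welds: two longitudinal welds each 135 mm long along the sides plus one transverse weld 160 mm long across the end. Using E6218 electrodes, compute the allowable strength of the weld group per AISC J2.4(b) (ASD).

R_n/Ω ≈ 494 kN

E62XX → F_EXX = 620 MPa.
t_e = 0.707 × 8 = 5.656 mm.
R_nwl = 0.6 × 620 × 5.656 × 270 × 10⁻³ = 568.1 kN (longitudinal, 2 welds).
R_nwt = 0.6 × 620 × 5.656 × 160 × 10⁻³ = 336.6 kN (transverse, base value).
(i) R_nwl + R_nwt = 904.7 kN; (ii) 0.85 R_nwl + 1.5 R_nwt = 987.8 kN.
R_n = max = 987.8 kN [governs: (ii)]; R_n/Ω = 493.9 kN.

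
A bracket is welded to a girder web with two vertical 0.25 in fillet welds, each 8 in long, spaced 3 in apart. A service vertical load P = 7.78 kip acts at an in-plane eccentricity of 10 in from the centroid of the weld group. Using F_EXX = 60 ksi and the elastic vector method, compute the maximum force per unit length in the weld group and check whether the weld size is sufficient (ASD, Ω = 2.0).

Total weld length L_w = 16 in. Treat welds as unit-width lines.
Polar moment about centroid: J = 2[d³/12 + d(b/2)²] = 2[8³/12 + 8×1.5²] = 121.3 in³.
Direct shear f_v = P/L_w = 7.78 / 16 = 0.4863 kip/in (vertical).
Torsion M = P·e = 7.78 × 10 = 77.8 kip·in.
Critical point at (x, y) = (1.5, 4) from centroid. f_tx = M·y/J = 2.565 kip/in; f_ty = M·x/J = 0.9618 kip/in.
Resultant f_max = √[f_tx² + (f_v + f_ty)²] = √[2.565² + (0.4863 + 0.9618)²] = 2.945 kip/in.
Capacity per unit length: r_n/Ω = (1/2.0) × 0.6 × 60 × (0.707 × 0.25) = 3.181 kip/in.
2.945 ≤ 3.181 → adequate.

f_max ≈ 2.95 kip/in; adequate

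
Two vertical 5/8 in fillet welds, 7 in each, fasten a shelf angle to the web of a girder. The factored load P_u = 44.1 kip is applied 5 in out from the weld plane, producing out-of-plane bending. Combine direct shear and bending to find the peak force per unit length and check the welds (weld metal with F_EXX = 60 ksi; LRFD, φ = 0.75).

f_max ≈ 13.9 kip/in; NOT adequate

L_w = 2 × 7 = 14 in; section modulus (unit throat) S = 2 × L²/6 = 16.33 in².
Direct shear f_v = P/L_w = 44.1/14 = 3.15 kip/in.
Moment M = P × e = 44.1 × 5 = 220.5 kip·in; bending f_b = M/S = 13.5 kip/in.
f_max = √(f_v² + f_b²) = √(3.15² + 13.5²) = 13.86 kip/in.
φr_n = 0.75 × 0.6 × 60 × (0.707 × 0.625) = 11.93 kip/in → NOT adequate.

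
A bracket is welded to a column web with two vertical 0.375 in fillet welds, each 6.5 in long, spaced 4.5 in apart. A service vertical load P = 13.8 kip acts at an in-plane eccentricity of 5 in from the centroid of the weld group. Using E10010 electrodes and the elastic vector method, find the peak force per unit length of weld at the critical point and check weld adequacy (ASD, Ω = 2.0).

E100XX → F_EXX = 100 ksi.
Total weld length L_w = 13 in. Treat welds as unit-width lines.
Polar moment about centroid: J = 2[d³/12 + d(b/2)²] = 2[6.5³/12 + 6.5×2.25²] = 111.6 in³.
Direct shear f_v = P/L_w = 13.8 / 13 = 1.062 kip/in (vertical).
Torsion M = P·e = 13.8 × 5 = 69 kip·in.
Critical point at (x, y) = (2.25, 3.25) from centroid. f_tx = M·y/J = 2.01 kip/in; f_ty = M·x/J = 1.391 kip/in.
Resultant f_max = √[f_tx² + (f_v + f_ty)²] = √[2.01² + (1.062 + 1.391)²] = 3.171 kip/in.
Capacity per unit length: r_n/Ω = (1/2.0) × 0.6 × 100 × (0.707 × 0.375) = 7.954 kip/in.
3.171 ≤ 7.954 → adequate.

f_max ≈ 3.17 kip/in; adequate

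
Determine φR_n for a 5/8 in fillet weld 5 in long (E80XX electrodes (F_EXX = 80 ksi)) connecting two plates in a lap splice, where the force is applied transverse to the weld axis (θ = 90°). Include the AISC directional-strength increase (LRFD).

φR_n ≈ 119 kip

t_e = 0.707 × 0.625 = 0.4419 in; A_we = 0.4419 × 5 = 2.209 in².
Directional factor: 1.0 + 0.5 sin^1.5(90°) = 1.5.
F_nw = 0.6 × 80 × 1.5 = 72 ksi.
φR_n = 0.75 × 72 × 2.209 = 119.3 kip.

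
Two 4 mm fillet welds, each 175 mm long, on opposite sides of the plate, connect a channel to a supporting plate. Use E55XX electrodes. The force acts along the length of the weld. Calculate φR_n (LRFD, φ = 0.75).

φR_n ≈ 245 kN

E55XX → F_EXX = 550 MPa.
Effective throat t_e = 0.707 × 4 = 2.828 mm.
Total length L = 350 mm; A_we = 2.828 × 350 = 989.8 mm².
F_nw = 0.6 F_EXX = 0.6 × 550 = 330 MPa.
φR_n = 0.75 × 330 × 989.8 × 10⁻³ = 245 kN.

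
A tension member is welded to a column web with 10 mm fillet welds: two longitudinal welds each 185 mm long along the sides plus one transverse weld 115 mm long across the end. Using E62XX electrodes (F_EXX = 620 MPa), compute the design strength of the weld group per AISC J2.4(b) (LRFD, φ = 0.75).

φR_n ≈ 961 kN

t_e = 0.707 × 10 = 7.07 mm.
R_nwl = 0.6 × 620 × 7.07 × 370 × 10⁻³ = 973.1 kN (longitudinal, 2 welds).
R_nwt = 0.6 × 620 × 7.07 × 115 × 10⁻³ = 302.5 kN (transverse, base value).
(i) R_nwl + R_nwt = 1276 kN; (ii) 0.85 R_nwl + 1.5 R_nwt = 1281 kN.
R_n = max = 1281 kN [governs: (ii)]; φR_n = 960.6 kN.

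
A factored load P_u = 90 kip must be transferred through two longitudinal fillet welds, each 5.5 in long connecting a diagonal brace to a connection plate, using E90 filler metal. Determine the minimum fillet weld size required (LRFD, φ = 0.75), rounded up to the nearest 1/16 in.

w = 5/16 in

E90XX → F_EXX = 90 ksi.
Total weld length L = 11 in.
Required throat t_e = P_u / (φ × 0.6 F_EXX × L) = 90 / (0.75 × 0.6 × 90 × 11) = 0.202 in.
Required leg w = t_e / 0.707 = 0.2857 in → use 5/16 in.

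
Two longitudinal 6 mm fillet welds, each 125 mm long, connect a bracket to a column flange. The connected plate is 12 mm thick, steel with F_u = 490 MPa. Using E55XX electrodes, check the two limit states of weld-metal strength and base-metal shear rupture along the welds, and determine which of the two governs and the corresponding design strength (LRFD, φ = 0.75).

φR_n ≈ 262 kN (weld metal governs)

E55XX → F_EXX = 550 MPa.
t_e = 0.707 × 6 = 4.242 mm; L = 250 mm.
Weld metal: φR_n = 0.75 × 0.6 × 550 × 4.242 × 250 × 10⁻³ = 262.5 kN.
Base metal (shear rupture): φR_n = 0.75 × 0.6 × 490 × 12 × 250 × 10⁻³ = 661.5 kN.
Governing: weld metal.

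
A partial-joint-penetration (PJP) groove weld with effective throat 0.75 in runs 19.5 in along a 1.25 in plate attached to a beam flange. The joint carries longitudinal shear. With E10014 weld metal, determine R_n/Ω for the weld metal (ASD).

E100XX → F_EXX = 100 ksi.
Effective throat (given) t_e = 0.75 in.
A_we = 0.75 × 19.5 = 14.62 in².
F_nw = 0.6 F_EXX = 60 ksi.
R_n/Ω = (60 × 14.62) / 2.0 = 438.8 kips.

R_n/Ω ≈ 439 kips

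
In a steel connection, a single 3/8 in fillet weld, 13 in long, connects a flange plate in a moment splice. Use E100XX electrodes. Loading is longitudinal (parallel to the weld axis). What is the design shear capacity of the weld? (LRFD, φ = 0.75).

E100XX → F_EXX = 100 ksi.
Effective throat t_e = 0.707 × 0.375 = 0.2651 in.
Total length L = 13 in; A_we = 0.2651 × 13 = 3.447 in².
F_nw = 0.6 F_EXX = 0.6 × 100 = 60 ksi.
φR_n = 0.75 × 60 × 3.447 = 155.1 kip.

φR_n ≈ 155 kip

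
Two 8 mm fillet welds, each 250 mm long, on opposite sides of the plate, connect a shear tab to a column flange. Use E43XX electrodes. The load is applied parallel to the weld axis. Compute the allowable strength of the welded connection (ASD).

R_n/Ω ≈ 365 kN

E43XX → F_EXX = 430 MPa.
Effective throat t_e = 0.707 × 8 = 5.656 mm.
Total length L = 500 mm; A_we = 5.656 × 500 = 2828 mm².
F_nw = 0.6 F_EXX = 0.6 × 430 = 258 MPa.
R_n = 258 × 2828 × 10⁻³ = 729.6 kN; R_n/Ω = 729.6/2.0 = 364.8 kN.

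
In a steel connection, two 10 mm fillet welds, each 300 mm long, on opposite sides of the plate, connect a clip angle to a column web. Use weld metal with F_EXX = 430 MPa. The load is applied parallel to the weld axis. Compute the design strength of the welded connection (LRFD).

Effective throat t_e = 0.707 × 10 = 7.07 mm.
Total length L = 600 mm; A_we = 7.07 × 600 = 4242 mm².
F_nw = 0.6 F_EXX = 0.6 × 430 = 258 MPa.
φR_n = 0.75 × 258 × 4242 × 10⁻³ = 820.8 kN.

φR_n ≈ 821 kN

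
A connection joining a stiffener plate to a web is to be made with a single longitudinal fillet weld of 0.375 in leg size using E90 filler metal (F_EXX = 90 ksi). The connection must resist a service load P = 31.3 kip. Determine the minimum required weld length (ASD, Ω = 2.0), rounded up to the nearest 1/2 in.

Throat t_e = 0.707 × 0.375 = 0.2651 in.
r_n/Ω = (0.6 × 90 × 0.2651) / 2.0 = 7.158 kip/in.
L_req = P / (r_n/Ω) = 31.3 / 7.158 = 4.373 in total.
Round up → use L = 4.5 in.

L = 4.5 in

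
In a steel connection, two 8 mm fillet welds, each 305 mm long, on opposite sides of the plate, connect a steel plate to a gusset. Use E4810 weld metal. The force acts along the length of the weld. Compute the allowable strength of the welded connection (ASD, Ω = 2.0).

R_n/Ω ≈ 497 kN

E48XX → F_EXX = 480 MPa.
Effective throat t_e = 0.707 × 8 = 5.656 mm.
Total length L = 610 mm; A_we = 5.656 × 610 = 3450 mm².
F_nw = 0.6 F_EXX = 0.6 × 480 = 288 MPa.
R_n = 288 × 3450 × 10⁻³ = 993.6 kN; R_n/Ω = 993.6/2.0 = 496.8 kN.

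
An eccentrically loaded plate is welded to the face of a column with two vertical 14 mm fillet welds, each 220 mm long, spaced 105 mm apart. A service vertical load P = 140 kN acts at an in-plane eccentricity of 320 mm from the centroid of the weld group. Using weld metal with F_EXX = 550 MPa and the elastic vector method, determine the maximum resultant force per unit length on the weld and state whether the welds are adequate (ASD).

Total weld length L_w = 440 mm. Treat welds as unit-width lines.
Polar moment about centroid: J = 2[d³/12 + d(b/2)²] = 2[220³/12 + 220×52.5²] = 2987000 mm³.
Direct shear f_v = P/L_w = 140×10³ / 440 = 318.2 N/mm (vertical).
Torsion M = P·e = 140×10³ × 320 = 44800000 N·mm.
Critical point at (x, y) = (52.5, 110) from centroid. f_tx = M·y/J = 1650 N/mm; f_ty = M·x/J = 787.3 N/mm.
Resultant f_max = √[f_tx² + (f_v + f_ty)²] = √[1650² + (318.2 + 787.3)²] = 1986 N/mm.
Capacity per unit length: r_n/Ω = (1/2.0) × 0.6 × 550 × (0.707 × 14) = 1633 N/mm.
1986 > 1633 → NOT adequate.

f_max ≈ 1990 N/mm; NOT adequate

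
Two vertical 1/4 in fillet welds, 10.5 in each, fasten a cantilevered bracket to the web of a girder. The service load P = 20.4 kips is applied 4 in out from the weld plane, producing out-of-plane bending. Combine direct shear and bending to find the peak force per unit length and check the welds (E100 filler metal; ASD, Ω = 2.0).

E100XX → F_EXX = 100 ksi.
L_w = 2 × 10.5 = 21 in; section modulus (unit throat) S = 2 × L²/6 = 36.75 in².
Direct shear f_v = P/L_w = 20.4/21 = 0.9714 kip/in.
Moment M = P × e = 20.4 × 4 = 81.6 kip·in; bending f_b = M/S = 2.22 kip/in.
f_max = √(f_v² + f_b²) = √(0.9714² + 2.22²) = 2.424 kip/in.
r_n/Ω = (1/2.0) × 0.6 × 100 × (0.707 × 0.25) = 5.302 kip/in → adequate.

f_max ≈ 2.42 kip/in; adequate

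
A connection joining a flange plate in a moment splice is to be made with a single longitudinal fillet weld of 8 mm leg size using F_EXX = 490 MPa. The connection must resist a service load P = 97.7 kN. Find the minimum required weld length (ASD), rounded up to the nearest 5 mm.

Throat t_e = 0.707 × 8 = 5.656 mm.
r_n/Ω = (0.6 × 490 × 5.656) / 2.0 = 831.4 N/mm = 0.8314 kN/mm.
L_req = P / (r_n/Ω) = 97.7 / 0.8314 = 117.5 mm total.
Round up → use L = 120 mm.

L = 120 mm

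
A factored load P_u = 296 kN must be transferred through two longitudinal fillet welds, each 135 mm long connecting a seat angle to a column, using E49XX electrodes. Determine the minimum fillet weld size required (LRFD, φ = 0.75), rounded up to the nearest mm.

E49XX → F_EXX = 490 MPa.
Total weld length L = 270 mm.
Required throat t_e = P_u / (φ × 0.6 F_EXX × L) = 296 / (0.75 × 0.6 × 490 × 270 × 10⁻³) = 4.972 mm.
Required leg w = t_e / 0.707 = 7.032 mm → use 8 mm.

w = 8 mm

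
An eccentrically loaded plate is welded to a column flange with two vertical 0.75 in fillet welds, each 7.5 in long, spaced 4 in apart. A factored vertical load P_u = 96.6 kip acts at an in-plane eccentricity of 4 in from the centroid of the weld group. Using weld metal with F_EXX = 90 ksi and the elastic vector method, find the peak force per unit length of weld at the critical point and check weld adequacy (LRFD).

f_max ≈ 16.6 kip/in; adequate

Total weld length L_w = 15 in. Treat welds as unit-width lines.
Polar moment about centroid: J = 2[d³/12 + d(b/2)²] = 2[7.5³/12 + 7.5×2²] = 130.3 in³.
Direct shear f_v = P/L_w = 96.6 / 15 = 6.44 kip/in (vertical).
Torsion M = P·e = 96.6 × 4 = 386.4 kip·in.
Critical point at (x, y) = (2, 3.75) from centroid. f_tx = M·y/J = 11.12 kip/in; f_ty = M·x/J = 5.93 kip/in.
Resultant f_max = √[f_tx² + (f_v + f_ty)²] = √[11.12² + (6.44 + 5.93)²] = 16.63 kip/in.
Capacity per unit length: φr_n = 0.75 × 0.6 × 90 × (0.707 × 0.75) = 21.48 kip/in.
16.63 ≤ 21.48 → adequate.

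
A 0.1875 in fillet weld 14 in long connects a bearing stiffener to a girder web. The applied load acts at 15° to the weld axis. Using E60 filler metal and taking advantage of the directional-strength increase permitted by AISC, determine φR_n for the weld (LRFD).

E60XX → F_EXX = 60 ksi.
t_e = 0.707 × 0.1875 = 0.1326 in; A_we = 0.1326 × 14 = 1.856 in².
Directional factor: 1.0 + 0.5 sin^1.5(15°) = 1.066.
F_nw = 0.6 × 60 × 1.066 = 38.37 ksi.
φR_n = 0.75 × 38.37 × 1.856 = 53.41 kip.

φR_n ≈ 53.4 kip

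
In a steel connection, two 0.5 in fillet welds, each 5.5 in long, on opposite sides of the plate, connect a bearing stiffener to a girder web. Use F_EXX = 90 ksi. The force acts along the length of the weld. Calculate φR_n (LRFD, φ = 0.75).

φR_n ≈ 157 kip

Effective throat t_e = 0.707 × 0.5 = 0.3535 in.
Total length L = 11 in; A_we = 0.3535 × 11 = 3.888 in².
F_nw = 0.6 F_EXX = 0.6 × 90 = 54 ksi.
φR_n = 0.75 × 54 × 3.888 = 157.5 kip.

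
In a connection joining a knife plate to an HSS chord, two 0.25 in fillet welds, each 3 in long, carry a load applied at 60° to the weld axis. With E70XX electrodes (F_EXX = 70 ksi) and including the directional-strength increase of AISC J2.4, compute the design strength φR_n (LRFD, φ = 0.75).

t_e = 0.707 × 0.25 = 0.1767 in; A_we = 0.1767 × 6 = 1.06 in².
Directional factor: 1.0 + 0.5 sin^1.5(60°) = 1.403.
F_nw = 0.6 × 70 × 1.403 = 58.92 ksi.
φR_n = 0.75 × 58.92 × 1.06 = 46.87 kip.

φR_n ≈ 46.9 kip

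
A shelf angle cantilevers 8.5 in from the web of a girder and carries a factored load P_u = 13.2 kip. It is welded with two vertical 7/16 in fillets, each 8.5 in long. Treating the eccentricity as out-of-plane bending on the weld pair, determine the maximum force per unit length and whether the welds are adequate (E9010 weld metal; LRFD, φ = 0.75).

f_max ≈ 4.72 kip/in; adequate

E90XX → F_EXX = 90 ksi.
L_w = 2 × 8.5 = 17 in; section modulus (unit throat) S = 2 × L²/6 = 24.08 in².
Direct shear f_v = P/L_w = 13.2/17 = 0.7765 kip/in.
Moment M = P × e = 13.2 × 8.5 = 112.2 kip·in; bending f_b = M/S = 4.659 kip/in.
f_max = √(f_v² + f_b²) = √(0.7765² + 4.659²) = 4.723 kip/in.
φr_n = 0.75 × 0.6 × 90 × (0.707 × 0.4375) = 12.53 kip/in → adequate.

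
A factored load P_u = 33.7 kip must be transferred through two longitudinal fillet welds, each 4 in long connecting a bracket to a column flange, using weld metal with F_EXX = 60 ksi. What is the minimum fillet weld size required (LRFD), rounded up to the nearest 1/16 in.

Total weld length L = 8 in.
Required throat t_e = P_u / (φ × 0.6 F_EXX × L) = 33.7 / (0.75 × 0.6 × 60 × 8) = 0.156 in.
Required leg w = t_e / 0.707 = 0.2207 in → use 1/4 in.

w = 1/4 in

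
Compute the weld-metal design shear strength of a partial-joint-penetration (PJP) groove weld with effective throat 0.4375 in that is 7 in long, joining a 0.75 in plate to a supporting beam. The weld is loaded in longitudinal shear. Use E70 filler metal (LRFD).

E70XX → F_EXX = 70 ksi.
Effective throat (given) t_e = 0.4375 in.
A_we = 0.4375 × 7 = 3.062 in².
F_nw = 0.6 F_EXX = 42 ksi.
φR_n = 0.75 × 42 × 3.062 = 96.47 kips.

φR_n ≈ 96.5 kips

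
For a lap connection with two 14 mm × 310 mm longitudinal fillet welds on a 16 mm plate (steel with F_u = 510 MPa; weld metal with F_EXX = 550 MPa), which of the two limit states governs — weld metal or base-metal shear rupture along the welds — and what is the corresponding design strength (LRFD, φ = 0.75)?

φR_n ≈ 1520 kN (weld metal governs)

t_e = 0.707 × 14 = 9.898 mm; L = 620 mm.
Weld metal: φR_n = 0.75 × 0.6 × 550 × 9.898 × 620 × 10⁻³ = 1519 kN.
Base metal (shear rupture): φR_n = 0.75 × 0.6 × 510 × 16 × 620 × 10⁻³ = 2277 kN.
Governing: weld metal.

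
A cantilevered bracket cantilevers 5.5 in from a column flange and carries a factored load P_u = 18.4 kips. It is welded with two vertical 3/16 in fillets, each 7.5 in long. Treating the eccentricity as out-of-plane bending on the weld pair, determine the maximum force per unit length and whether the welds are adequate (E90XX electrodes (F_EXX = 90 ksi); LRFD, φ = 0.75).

f_max ≈ 5.53 kip/in; NOT adequate

L_w = 2 × 7.5 = 15 in; section modulus (unit throat) S = 2 × L²/6 = 18.75 in².
Direct shear f_v = P/L_w = 18.4/15 = 1.227 kip/in.
Moment M = P × e = 18.4 × 5.5 = 101.2 kip·in; bending f_b = M/S = 5.397 kip/in.
f_max = √(f_v² + f_b²) = √(1.227² + 5.397²) = 5.535 kip/in.
φr_n = 0.75 × 0.6 × 90 × (0.707 × 0.1875) = 5.369 kip/in → NOT adequate.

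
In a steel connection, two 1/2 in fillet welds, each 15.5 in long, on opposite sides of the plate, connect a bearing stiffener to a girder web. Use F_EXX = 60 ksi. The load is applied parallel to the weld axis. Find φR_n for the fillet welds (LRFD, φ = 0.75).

Effective throat t_e = 0.707 × 0.5 = 0.3535 in.
Total length L = 31 in; A_we = 0.3535 × 31 = 10.96 in².
F_nw = 0.6 F_EXX = 0.6 × 60 = 36 ksi.
φR_n = 0.75 × 36 × 10.96 = 295.9 kip.

φR_n ≈ 296 kip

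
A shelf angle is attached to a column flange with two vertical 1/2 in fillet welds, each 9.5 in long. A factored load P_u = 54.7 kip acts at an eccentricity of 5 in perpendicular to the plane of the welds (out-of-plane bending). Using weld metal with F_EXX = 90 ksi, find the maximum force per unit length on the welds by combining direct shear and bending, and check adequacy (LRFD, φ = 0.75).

f_max ≈ 9.54 kip/in; adequate

L_w = 2 × 9.5 = 19 in; section modulus (unit throat) S = 2 × L²/6 = 30.08 in².
Direct shear f_v = P/L_w = 54.7/19 = 2.879 kip/in.
Moment M = P × e = 54.7 × 5 = 273.5 kip·in; bending f_b = M/S = 9.091 kip/in.
f_max = √(f_v² + f_b²) = √(2.879² + 9.091²) = 9.536 kip/in.
φr_n = 0.75 × 0.6 × 90 × (0.707 × 0.5) = 14.32 kip/in → adequate.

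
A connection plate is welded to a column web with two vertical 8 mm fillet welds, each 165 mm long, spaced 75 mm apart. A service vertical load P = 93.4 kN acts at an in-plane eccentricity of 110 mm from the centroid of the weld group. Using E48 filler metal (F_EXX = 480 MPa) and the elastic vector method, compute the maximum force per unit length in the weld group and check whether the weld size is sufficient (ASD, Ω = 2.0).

Total weld length L_w = 330 mm. Treat welds as unit-width lines.
Polar moment about centroid: J = 2[d³/12 + d(b/2)²] = 2[165³/12 + 165×37.5²] = 1213000 mm³.
Direct shear f_v = P/L_w = 93.4×10³ / 330 = 283 N/mm (vertical).
Torsion M = P·e = 93.4×10³ × 110 = 10274000 N·mm.
Critical point at (x, y) = (37.5, 82.5) from centroid. f_tx = M·y/J = 698.9 N/mm; f_ty = M·x/J = 317.7 N/mm.
Resultant f_max = √[f_tx² + (f_v + f_ty)²] = √[698.9² + (283 + 317.7)²] = 921.6 N/mm.
Capacity per unit length: r_n/Ω = (1/2.0) × 0.6 × 480 × (0.707 × 8) = 814.5 N/mm.
921.6 > 814.5 → NOT adequate.

f_max ≈ 922 N/mm; NOT adequate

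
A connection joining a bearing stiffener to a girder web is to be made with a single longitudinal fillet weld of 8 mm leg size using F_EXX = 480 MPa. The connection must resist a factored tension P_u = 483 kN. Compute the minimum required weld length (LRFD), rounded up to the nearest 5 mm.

Throat t_e = 0.707 × 8 = 5.656 mm.
φr_n = 0.75 × 0.6 × 480 × 5.656 × 10⁻³ = 1.222 kN/mm.
L_req = P_u / φr_n = 483 / 1.222 = 395.4 mm total.
Round up → use L = 400 mm.

L = 400 mm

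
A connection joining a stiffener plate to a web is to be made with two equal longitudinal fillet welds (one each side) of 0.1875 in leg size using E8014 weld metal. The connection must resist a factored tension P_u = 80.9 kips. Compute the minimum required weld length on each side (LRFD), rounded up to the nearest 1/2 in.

L = 8.5 in on each side

E80XX → F_EXX = 80 ksi.
Throat t_e = 0.707 × 0.1875 = 0.1326 in.
φr_n = 0.75 × 0.6 × 80 × 0.1326 = 4.772 kips/in.
L_req = P_u / φr_n = 80.9 / 4.772 = 16.95 in total.
Per side: 16.95 / 2 = 8.476 in.
Round up → use L = 8.5 in on each side.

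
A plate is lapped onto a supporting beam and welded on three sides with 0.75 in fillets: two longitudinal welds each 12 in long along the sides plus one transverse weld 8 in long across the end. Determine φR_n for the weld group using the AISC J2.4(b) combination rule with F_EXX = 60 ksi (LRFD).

t_e = 0.707 × 0.75 = 0.5302 in.
R_nwl = 0.6 × 60 × 0.5302 × 24 = 458.1 kip (longitudinal, 2 welds).
R_nwt = 0.6 × 60 × 0.5302 × 8 = 152.7 kip (transverse, base value).
(i) R_nwl + R_nwt = 610.8 kip; (ii) 0.85 R_nwl + 1.5 R_nwt = 618.5 kip.
R_n = max = 618.5 kip [governs: (ii)]; φR_n = 463.9 kip.

φR_n ≈ 464 kip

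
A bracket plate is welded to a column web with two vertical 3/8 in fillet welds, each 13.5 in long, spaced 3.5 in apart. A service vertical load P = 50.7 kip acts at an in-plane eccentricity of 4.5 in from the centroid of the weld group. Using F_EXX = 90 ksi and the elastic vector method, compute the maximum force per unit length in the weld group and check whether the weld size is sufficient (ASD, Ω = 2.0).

f_max ≈ 4.12 kip/in; adequate

Total weld length L_w = 27 in. Treat welds as unit-width lines.
Polar moment about centroid: J = 2[d³/12 + d(b/2)²] = 2[13.5³/12 + 13.5×1.75²] = 492.8 in³.
Direct shear f_v = P/L_w = 50.7 / 27 = 1.878 kip/in (vertical).
Torsion M = P·e = 50.7 × 4.5 = 228.15 kip·in.
Critical point at (x, y) = (1.75, 6.75) from centroid. f_tx = M·y/J = 3.125 kip/in; f_ty = M·x/J = 0.8103 kip/in.
Resultant f_max = √[f_tx² + (f_v + f_ty)²] = √[3.125² + (1.878 + 0.8103)²] = 4.122 kip/in.
Capacity per unit length: r_n/Ω = (1/2.0) × 0.6 × 90 × (0.707 × 0.375) = 7.158 kip/in.
4.122 ≤ 7.158 → adequate.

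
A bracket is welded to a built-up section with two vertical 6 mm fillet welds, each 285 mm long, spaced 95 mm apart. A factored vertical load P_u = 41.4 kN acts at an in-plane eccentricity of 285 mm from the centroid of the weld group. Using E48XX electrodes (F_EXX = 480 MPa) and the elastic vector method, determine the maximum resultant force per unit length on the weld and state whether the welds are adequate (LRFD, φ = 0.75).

Total weld length L_w = 570 mm. Treat welds as unit-width lines.
Polar moment about centroid: J = 2[d³/12 + d(b/2)²] = 2[285³/12 + 285×47.5²] = 5144000 mm³.
Direct shear f_v = P/L_w = 41.4×10³ / 570 = 72.63 N/mm (vertical).
Torsion M = P·e = 41.4×10³ × 285 = 11799000 N·mm.
Critical point at (x, y) = (47.5, 142.5) from centroid. f_tx = M·y/J = 326.8 N/mm; f_ty = M·x/J = 108.9 N/mm.
Resultant f_max = √[f_tx² + (f_v + f_ty)²] = √[326.8² + (72.63 + 108.9)²] = 373.9 N/mm.
Capacity per unit length: φr_n = 0.75 × 0.6 × 480 × (0.707 × 6) = 916.3 N/mm.
373.9 ≤ 916.3 → adequate.

f_max ≈ 374 N/mm; adequate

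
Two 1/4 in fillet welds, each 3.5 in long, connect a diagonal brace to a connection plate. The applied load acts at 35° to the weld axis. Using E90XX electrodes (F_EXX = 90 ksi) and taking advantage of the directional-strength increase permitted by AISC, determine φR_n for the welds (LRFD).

φR_n ≈ 61 kip

t_e = 0.707 × 0.25 = 0.1767 in; A_we = 0.1767 × 7 = 1.237 in².
Directional factor: 1.0 + 0.5 sin^1.5(35°) = 1.217.
F_nw = 0.6 × 90 × 1.217 = 65.73 ksi.
φR_n = 0.75 × 65.73 × 1.237 = 60.99 kip.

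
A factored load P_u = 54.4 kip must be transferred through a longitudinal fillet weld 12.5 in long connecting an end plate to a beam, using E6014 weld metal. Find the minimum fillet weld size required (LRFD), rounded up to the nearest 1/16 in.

w = 1/4 in

E60XX → F_EXX = 60 ksi.
Total weld length L = 12.5 in.
Required throat t_e = P_u / (φ × 0.6 F_EXX × L) = 54.4 / (0.75 × 0.6 × 60 × 12.5) = 0.1612 in.
Required leg w = t_e / 0.707 = 0.228 in → use 1/4 in.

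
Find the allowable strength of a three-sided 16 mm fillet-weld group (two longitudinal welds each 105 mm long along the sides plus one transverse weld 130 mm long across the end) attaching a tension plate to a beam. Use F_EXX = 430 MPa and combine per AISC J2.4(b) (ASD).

R_n/Ω ≈ 545 kN

t_e = 0.707 × 16 = 11.31 mm.
R_nwl = 0.6 × 430 × 11.31 × 210 × 10⁻³ = 612.9 kN (longitudinal, 2 welds).
R_nwt = 0.6 × 430 × 11.31 × 130 × 10⁻³ = 379.4 kN (transverse, base value).
(i) R_nwl + R_nwt = 992.3 kN; (ii) 0.85 R_nwl + 1.5 R_nwt = 1090 kN.
R_n = max = 1090 kN [governs: (ii)]; R_n/Ω = 545 kN.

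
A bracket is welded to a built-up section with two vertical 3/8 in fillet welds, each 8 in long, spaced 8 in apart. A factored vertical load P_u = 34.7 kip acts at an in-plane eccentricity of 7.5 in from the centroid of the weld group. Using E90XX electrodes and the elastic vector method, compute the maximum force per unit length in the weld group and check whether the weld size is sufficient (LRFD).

f_max ≈ 6.04 kip/in; adequate

E90XX → F_EXX = 90 ksi.
Total weld length L_w = 16 in. Treat welds as unit-width lines.
Polar moment about centroid: J = 2[d³/12 + d(b/2)²] = 2[8³/12 + 8×4²] = 341.3 in³.
Direct shear f_v = P/L_w = 34.7 / 16 = 2.169 kip/in (vertical).
Torsion M = P·e = 34.7 × 7.5 = 260.25 kip·in.
Critical point at (x, y) = (4, 4) from centroid. f_tx = M·y/J = 3.05 kip/in; f_ty = M·x/J = 3.05 kip/in.
Resultant f_max = √[f_tx² + (f_v + f_ty)²] = √[3.05² + (2.169 + 3.05)²] = 6.044 kip/in.
Capacity per unit length: φr_n = 0.75 × 0.6 × 90 × (0.707 × 0.375) = 10.74 kip/in.
6.044 ≤ 10.74 → adequate.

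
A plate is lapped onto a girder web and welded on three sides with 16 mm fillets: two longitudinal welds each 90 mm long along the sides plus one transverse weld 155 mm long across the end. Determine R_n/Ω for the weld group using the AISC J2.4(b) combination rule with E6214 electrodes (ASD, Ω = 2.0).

E62XX → F_EXX = 620 MPa.
t_e = 0.707 × 16 = 11.31 mm.
R_nwl = 0.6 × 620 × 11.31 × 180 × 10⁻³ = 757.5 kN (longitudinal, 2 welds).
R_nwt = 0.6 × 620 × 11.31 × 155 × 10⁻³ = 652.2 kN (transverse, base value).
(i) R_nwl + R_nwt = 1410 kN; (ii) 0.85 R_nwl + 1.5 R_nwt = 1622 kN.
R_n = max = 1622 kN [governs: (ii)]; R_n/Ω = 811.1 kN.

R_n/Ω ≈ 811 kN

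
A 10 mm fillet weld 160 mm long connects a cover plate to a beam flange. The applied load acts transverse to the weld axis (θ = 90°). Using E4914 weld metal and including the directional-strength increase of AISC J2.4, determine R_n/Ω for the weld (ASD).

R_n/Ω ≈ 249 kN

E49XX → F_EXX = 490 MPa.
t_e = 0.707 × 10 = 7.07 mm; A_we = 7.07 × 160 = 1131 mm².
Directional factor: 1.0 + 0.5 sin^1.5(90°) = 1.5.
F_nw = 0.6 × 490 × 1.5 = 441 MPa.
R_n/Ω = (441 × 1131) / 2.0 × 10⁻³ = 249.4 kN.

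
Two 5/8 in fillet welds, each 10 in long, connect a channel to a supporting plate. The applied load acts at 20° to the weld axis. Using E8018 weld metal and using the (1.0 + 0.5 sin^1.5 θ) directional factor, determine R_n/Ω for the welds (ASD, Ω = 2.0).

R_n/Ω ≈ 233 kip

E80XX → F_EXX = 80 ksi.
t_e = 0.707 × 0.625 = 0.4419 in; A_we = 0.4419 × 20 = 8.837 in².
Directional factor: 1.0 + 0.5 sin^1.5(20°) = 1.1.
F_nw = 0.6 × 80 × 1.1 = 52.8 ksi.
R_n/Ω = (52.8 × 8.837) / 2.0 = 233.3 kip.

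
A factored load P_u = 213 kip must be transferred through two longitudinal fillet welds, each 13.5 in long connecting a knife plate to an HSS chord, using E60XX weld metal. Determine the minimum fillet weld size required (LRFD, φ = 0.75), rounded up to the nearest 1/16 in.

w = 7/16 in

E60XX → F_EXX = 60 ksi.
Total weld length L = 27 in.
Required throat t_e = P_u / (φ × 0.6 F_EXX × L) = 213 / (0.75 × 0.6 × 60 × 27) = 0.2922 in.
Required leg w = t_e / 0.707 = 0.4133 in → use 7/16 in.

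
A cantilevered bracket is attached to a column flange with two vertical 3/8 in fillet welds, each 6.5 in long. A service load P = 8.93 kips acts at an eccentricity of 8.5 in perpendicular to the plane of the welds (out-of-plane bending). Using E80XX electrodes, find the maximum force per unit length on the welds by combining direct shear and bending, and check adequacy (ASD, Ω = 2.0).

E80XX → F_EXX = 80 ksi.
L_w = 2 × 6.5 = 13 in; section modulus (unit throat) S = 2 × L²/6 = 14.08 in².
Direct shear f_v = P/L_w = 8.93/13 = 0.6869 kip/in.
Moment M = P × e = 8.93 × 8.5 = 75.905 kip·in; bending f_b = M/S = 5.39 kip/in.
f_max = √(f_v² + f_b²) = √(0.6869² + 5.39²) = 5.433 kip/in.
r_n/Ω = (1/2.0) × 0.6 × 80 × (0.707 × 0.375) = 6.363 kip/in → adequate.

f_max ≈ 5.43 kip/in; adequate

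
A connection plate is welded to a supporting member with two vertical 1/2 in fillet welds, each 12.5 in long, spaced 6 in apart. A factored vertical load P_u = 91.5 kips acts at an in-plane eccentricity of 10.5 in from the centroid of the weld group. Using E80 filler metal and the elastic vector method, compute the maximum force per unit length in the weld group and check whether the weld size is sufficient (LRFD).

E80XX → F_EXX = 80 ksi.
Total weld length L_w = 25 in. Treat welds as unit-width lines.
Polar moment about centroid: J = 2[d³/12 + d(b/2)²] = 2[12.5³/12 + 12.5×3²] = 550.5 in³.
Direct shear f_v = P/L_w = 91.5 / 25 = 3.66 kip/in (vertical).
Torsion M = P·e = 91.5 × 10.5 = 960.75 kip·in.
Critical point at (x, y) = (3, 6.25) from centroid. f_tx = M·y/J = 10.91 kip/in; f_ty = M·x/J = 5.235 kip/in.
Resultant f_max = √[f_tx² + (f_v + f_ty)²] = √[10.91² + (3.66 + 5.235)²] = 14.07 kip/in.
Capacity per unit length: φr_n = 0.75 × 0.6 × 80 × (0.707 × 0.5) = 12.73 kip/in.
14.07 > 12.73 → NOT adequate.

f_max ≈ 14.1 kip/in; NOT adequate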